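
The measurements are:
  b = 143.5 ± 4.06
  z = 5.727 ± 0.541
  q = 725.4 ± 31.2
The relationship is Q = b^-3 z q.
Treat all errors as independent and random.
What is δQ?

Q is a product of powers, so relative uncertainties combine in quadrature:
  (-3·δb/b)² = (-3×0.0283)² = 0.00720;  (1·δz/z)² = (1×0.0945)² = 0.00892;  (1·δq/q)² = (1×0.0430)² = 0.00185
δQ/Q = √(0.0180) = 0.134
Q = 0.001406, so δQ = 0.134 × 0.001406 = 0.000189.

0.000189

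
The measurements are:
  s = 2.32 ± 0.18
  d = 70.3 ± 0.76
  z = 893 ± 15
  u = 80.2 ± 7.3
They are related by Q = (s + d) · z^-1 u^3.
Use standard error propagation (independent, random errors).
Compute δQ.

Let w = s + d = 72.6. δw = √(δs² + δd²) = √(0.0324 + 0.578) = 0.781, so δw/w = 0.0108.
Q is then a monomial in w, z, u:
δQ/Q = √((δw/w)² + (-1·δz/z)² + (3·δu/u)²) = √(0.000116 + 0.000282 + 0.0746) = 0.274
Q = 41900, so δQ = 0.274 × 41900 = 11500.

11500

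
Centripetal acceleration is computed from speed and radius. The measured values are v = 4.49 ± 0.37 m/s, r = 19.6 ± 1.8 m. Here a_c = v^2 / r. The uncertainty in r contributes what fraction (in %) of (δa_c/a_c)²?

23.7%

(δa_c/a_c)² = (2·δv/v)² + (-1·δr/r)²
  v term: (2×0.0824)² = 0.0272
  r term: (-1×0.0918)² = 0.00843
Total = 0.0356. Share from r = 0.00843/0.0356 = 0.237.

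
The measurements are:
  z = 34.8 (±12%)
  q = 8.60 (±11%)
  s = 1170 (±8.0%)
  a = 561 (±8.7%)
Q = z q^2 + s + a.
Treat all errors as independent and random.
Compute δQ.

654

Let p = z·q^2 = 2570. δp/p = √((1·δz/z)² + (2·δq/q)²) = √(0.0144 + 0.0484) = 0.251, so δp = 645.
Q = p + s + a: δQ = √(δp² + δs² + δa²) = √(4.16e+05 + 8760 + 2380) = 654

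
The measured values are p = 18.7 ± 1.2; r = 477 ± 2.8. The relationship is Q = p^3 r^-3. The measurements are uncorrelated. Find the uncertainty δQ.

1.16e-05

Since Q is a product/quotient, work with relative uncertainties:
  (3·δp/p)² = (3×0.0642)² = 0.0371;  (-3·δr/r)² = (-3×0.00587)² = 0.000310
δQ/Q = √(0.0374) = 0.193
Q = 6.03e-05, so δQ = 0.193 × 6.03e-05 = 1.16e-05.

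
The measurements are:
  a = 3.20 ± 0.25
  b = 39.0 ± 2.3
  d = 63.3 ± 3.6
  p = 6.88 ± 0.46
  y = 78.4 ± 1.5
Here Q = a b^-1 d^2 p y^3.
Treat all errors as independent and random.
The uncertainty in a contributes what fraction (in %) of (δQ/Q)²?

20.2%

(δQ/Q)² = (1·δa/a)² + (-1·δb/b)² + (2·δd/d)² + (1·δp/p)² + (3·δy/y)²
  a term: (1×0.0781)² = 0.00610
  b term: (-1×0.0590)² = 0.00348
  d term: (2×0.0569)² = 0.0129
  p term: (1×0.0669)² = 0.00447
  y term: (3×0.0191)² = 0.00329
Total = 0.0303. Share from a = 0.00610/0.0303 = 0.202.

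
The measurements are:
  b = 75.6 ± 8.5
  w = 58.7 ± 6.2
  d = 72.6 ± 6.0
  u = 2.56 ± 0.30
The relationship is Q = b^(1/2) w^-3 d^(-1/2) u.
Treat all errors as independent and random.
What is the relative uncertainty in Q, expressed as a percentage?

34.5%

Relative error in a monomial: (δQ/Q)² = Σ (nᵢ · δxᵢ/xᵢ)².
  (½·δb/b)² = (0.5×0.112)² = 0.00316;  (-3·δw/w)² = (-3×0.106)² = 0.100;  (−½·δd/d)² = (-0.5×0.0826)² = 0.00171;  (1·δu/u)² = (1×0.117)² = 0.0137
δQ/Q = √(0.119) = 0.345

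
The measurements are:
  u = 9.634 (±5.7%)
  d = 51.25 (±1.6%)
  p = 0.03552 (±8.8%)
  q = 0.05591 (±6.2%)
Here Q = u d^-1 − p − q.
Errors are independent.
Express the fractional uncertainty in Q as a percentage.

Let w = u·d^-1 = 0.1880. δw/w = √((1·δu/u)² + (-1·δd/d)²) = √(0.00325 + 0.000256) = 0.0592, so δw = 0.0111.
Q = w − p − q: δQ = √(δw² + δp² + δq²) = √(0.000124 + 9.77e-06 + 1.2e-05) = 0.0121
Q = 0.09655, so δQ/Q = 0.0121/0.09655 = 0.125.

12.5%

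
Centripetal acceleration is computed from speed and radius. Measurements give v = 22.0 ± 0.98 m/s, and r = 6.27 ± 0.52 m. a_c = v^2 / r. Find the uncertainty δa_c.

9.40 m/s^2

a_c is a product of powers, so relative uncertainties combine in quadrature:
  (2·δv/v)² = (2×0.0445)² = 0.00794;  (-1·δr/r)² = (-1×0.0829)² = 0.00688
δa_c/a_c = √(0.0148) = 0.122
a_c = 77.2 m/s^2, so δa_c = 0.122 × 77.2 = 9.40 m/s^2.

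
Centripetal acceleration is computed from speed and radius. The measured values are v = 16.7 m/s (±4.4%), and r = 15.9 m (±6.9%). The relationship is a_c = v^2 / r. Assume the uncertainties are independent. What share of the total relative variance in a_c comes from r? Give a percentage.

(δa_c/a_c)² = (2·δv/v)² + (-1·δr/r)²
  v term: (2×0.0440)² = 0.00774
  r term: (-1×0.0690)² = 0.00476
Total = 0.0125. Share from r = 0.00476/0.0125 = 0.381.

38.1%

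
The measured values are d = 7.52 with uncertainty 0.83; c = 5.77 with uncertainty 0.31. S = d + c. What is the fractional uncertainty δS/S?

S is a linear combination, so absolute uncertainties add in quadrature:
  (δd)² = 0.689;  (δc)² = 0.0961
δS = √(0.785) = 0.886
S = 13.3, so δS/S = 0.886/13.3 = 0.0667.

0.0667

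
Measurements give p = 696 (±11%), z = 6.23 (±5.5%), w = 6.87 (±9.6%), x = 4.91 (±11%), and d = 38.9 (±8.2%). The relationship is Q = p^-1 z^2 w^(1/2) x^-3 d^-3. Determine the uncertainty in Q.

9.29e-09

Since Q is a product/quotient, work with relative uncertainties:
  (-1·δp/p)² = (-1×0.110)² = 0.0121;  (2·δz/z)² = (2×0.0550)² = 0.0121;  (½·δw/w)² = (0.5×0.0960)² = 0.00230;  (-3·δx/x)² = (-3×0.110)² = 0.109;  (-3·δd/d)² = (-3×0.0820)² = 0.0605
δQ/Q = √(0.196) = 0.443
Q = 2.1e-08, so δQ = 0.443 × 2.1e-08 = 9.29e-09.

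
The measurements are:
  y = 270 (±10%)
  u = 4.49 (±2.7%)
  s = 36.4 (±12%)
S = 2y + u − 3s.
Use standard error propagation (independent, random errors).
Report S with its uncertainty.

435 ± 55.6

S is a linear combination, so absolute uncertainties add in quadrature:
  (2·δy)² = 2920;  (δu)² = 0.0147;  (3·δs)² = 172
δS = √(3090) = 55.6
S = 435.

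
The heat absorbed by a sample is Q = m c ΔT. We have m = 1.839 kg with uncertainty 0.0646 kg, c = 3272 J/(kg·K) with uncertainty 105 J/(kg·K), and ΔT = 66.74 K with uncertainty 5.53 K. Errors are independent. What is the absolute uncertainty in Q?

Products/powers → add relative errors in quadrature, weighted by exponent:
  (1·δm/m)² = (1×0.0351)² = 0.00123;  (1·δc/c)² = (1×0.0321)² = 0.00103;  (1·δΔT/ΔT)² = (1×0.0829)² = 0.00687
δQ/Q = √(0.00913) = 0.0955
Q = 401600 J, so δQ = 0.0955 × 401600 = 38400 J.

38400 J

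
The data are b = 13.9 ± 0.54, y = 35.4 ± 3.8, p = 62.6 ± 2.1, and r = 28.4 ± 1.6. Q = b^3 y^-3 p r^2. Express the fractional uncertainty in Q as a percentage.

Q is a product of powers, so relative uncertainties combine in quadrature:
  (3·δb/b)² = (3×0.0388)² = 0.0136;  (-3·δy/y)² = (-3×0.107)² = 0.104;  (1·δp/p)² = (1×0.0335)² = 0.00113;  (2·δr/r)² = (2×0.0563)² = 0.0127
δQ/Q = √(0.131) = 0.362

36.2%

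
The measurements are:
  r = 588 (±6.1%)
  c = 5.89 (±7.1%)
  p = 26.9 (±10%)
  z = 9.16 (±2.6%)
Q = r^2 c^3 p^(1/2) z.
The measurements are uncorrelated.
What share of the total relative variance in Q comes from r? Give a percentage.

(δQ/Q)² = (2·δr/r)² + (3·δc/c)² + (½·δp/p)² + (1·δz/z)²
  r term: (2×0.0610)² = 0.0149
  c term: (3×0.0710)² = 0.0454
  p term: (0.5×0.100)² = 0.00250
  z term: (1×0.0260)² = 0.000676
Total = 0.0634. Share from r = 0.0149/0.0634 = 0.235.

23.5%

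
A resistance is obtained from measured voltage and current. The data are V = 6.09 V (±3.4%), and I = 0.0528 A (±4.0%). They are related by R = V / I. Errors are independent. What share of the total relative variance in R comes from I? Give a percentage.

58.1%

(δR/R)² = (1·δV/V)² + (-1·δI/I)²
  V term: (1×0.0340)² = 0.00116
  I term: (-1×0.0400)² = 0.00160
Total = 0.00276. Share from I = 0.00160/0.00276 = 0.581.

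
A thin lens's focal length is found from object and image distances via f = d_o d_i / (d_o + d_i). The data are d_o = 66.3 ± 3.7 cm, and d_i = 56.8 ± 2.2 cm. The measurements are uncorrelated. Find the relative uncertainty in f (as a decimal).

0.0331

∂f/∂d_o = (d_i/(d_o+d_i))² = 0.213;  ∂f/∂d_i = (d_o/(d_o+d_i))² = 0.290
δf = √((∂f/∂d_o · δd_o)² + (∂f/∂d_i · δd_i)²) = √(0.621 + 0.407) = 1.01 cm
f = 30.6 cm, so δf/f = 1.01/30.6 = 0.0331.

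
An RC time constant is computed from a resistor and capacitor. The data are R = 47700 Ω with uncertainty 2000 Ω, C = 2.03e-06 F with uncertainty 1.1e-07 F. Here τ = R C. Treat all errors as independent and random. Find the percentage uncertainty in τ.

6.85%

Products/powers → add relative errors in quadrature, weighted by exponent:
  (1·δR/R)² = (1×0.0419)² = 0.00176;  (1·δC/C)² = (1×0.0542)² = 0.00294
δτ/τ = √(0.00469) = 0.0685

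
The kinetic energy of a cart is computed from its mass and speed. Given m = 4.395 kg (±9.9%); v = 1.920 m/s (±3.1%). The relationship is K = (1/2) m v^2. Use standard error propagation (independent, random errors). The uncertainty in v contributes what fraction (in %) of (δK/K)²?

(δK/K)² = (1·δm/m)² + (2·δv/v)²
  m term: (1×0.0990)² = 0.00980
  v term: (2×0.0310)² = 0.00384
Total = 0.0136. Share from v = 0.00384/0.0136 = 0.282.

28.2%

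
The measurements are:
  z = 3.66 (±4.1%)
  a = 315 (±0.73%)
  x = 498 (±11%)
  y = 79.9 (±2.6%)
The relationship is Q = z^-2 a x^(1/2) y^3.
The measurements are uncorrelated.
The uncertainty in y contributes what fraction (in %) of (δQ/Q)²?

38.3%

(δQ/Q)² = (-2·δz/z)² + (1·δa/a)² + (½·δx/x)² + (3·δy/y)²
  z term: (-2×0.0410)² = 0.00672
  a term: (1×0.00730)² = 5.33e-05
  x term: (0.5×0.110)² = 0.00302
  y term: (3×0.0260)² = 0.00608
Total = 0.0159. Share from y = 0.00608/0.0159 = 0.383.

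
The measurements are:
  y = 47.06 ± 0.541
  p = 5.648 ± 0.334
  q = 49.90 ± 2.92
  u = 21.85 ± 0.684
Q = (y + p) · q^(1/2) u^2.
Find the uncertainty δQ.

12500

Let w = y + p = 52.71. δw = √(δy² + δp²) = √(0.293 + 0.112) = 0.636, so δw/w = 0.0121.
Q is then a monomial in w, q, u:
δQ/Q = √((δw/w)² + (½·δq/q)² + (2·δu/u)²) = √(0.000146 + 0.000856 + 0.00392) = 0.0702
Q = 177800, so δQ = 0.0702 × 177800 = 12500.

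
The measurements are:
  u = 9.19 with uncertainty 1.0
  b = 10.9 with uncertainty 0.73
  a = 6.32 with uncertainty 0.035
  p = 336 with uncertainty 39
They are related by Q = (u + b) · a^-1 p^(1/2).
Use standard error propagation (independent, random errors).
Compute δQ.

Let w = u + b = 20.1. δw = √(δu² + δb²) = √(1.00 + 0.533) = 1.24, so δw/w = 0.0616.
Q is then a monomial in w, a, p:
δQ/Q = √((δw/w)² + (-1·δa/a)² + (½·δp/p)²) = √(0.00380 + 3.07e-05 + 0.00337) = 0.0848
Q = 58.3, so δQ = 0.0848 × 58.3 = 4.94.

4.94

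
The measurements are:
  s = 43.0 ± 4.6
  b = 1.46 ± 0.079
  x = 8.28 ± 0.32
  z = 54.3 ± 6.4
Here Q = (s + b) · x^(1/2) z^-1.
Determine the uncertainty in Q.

0.372

Let u = s + b = 44.5. δu = √(δs² + δb²) = √(21.2 + 0.00624) = 4.60, so δu/u = 0.103.
Q is then a monomial in u, x, z:
δQ/Q = √((δu/u)² + (½·δx/x)² + (-1·δz/z)²) = √(0.0107 + 0.000373 + 0.0139) = 0.158
Q = 2.36, so δQ = 0.158 × 2.36 = 0.372.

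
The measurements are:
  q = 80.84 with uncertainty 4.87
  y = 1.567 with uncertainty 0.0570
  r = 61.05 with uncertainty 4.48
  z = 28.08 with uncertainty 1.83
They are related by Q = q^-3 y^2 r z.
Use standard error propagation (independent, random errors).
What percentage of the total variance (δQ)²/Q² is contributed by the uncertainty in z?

(δQ/Q)² = (-3·δq/q)² + (2·δy/y)² + (1·δr/r)² + (1·δz/z)²
  q term: (-3×0.0602)² = 0.0327
  y term: (2×0.0364)² = 0.00529
  r term: (1×0.0734)² = 0.00538
  z term: (1×0.0652)² = 0.00425
Total = 0.0476. Share from z = 0.00425/0.0476 = 0.0893.

8.93%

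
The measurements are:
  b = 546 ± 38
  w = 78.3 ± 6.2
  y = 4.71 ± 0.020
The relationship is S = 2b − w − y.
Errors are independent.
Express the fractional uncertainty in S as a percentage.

Absolute uncertainties add in quadrature for a linear combination:
  (2·δb)² = 5780;  (δw)² = 38.4;  (δy)² = 0.000400
δS = √(5810) = 76.3
S = 1010, so δS/S = 76.3/1010 = 0.0756.

7.56%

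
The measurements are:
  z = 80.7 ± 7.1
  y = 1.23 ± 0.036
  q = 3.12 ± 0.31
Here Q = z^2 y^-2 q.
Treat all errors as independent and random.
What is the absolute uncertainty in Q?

Relative error in a monomial: (δQ/Q)² = Σ (nᵢ · δxᵢ/xᵢ)².
  (2·δz/z)² = (2×0.0880)² = 0.0310;  (-2·δy/y)² = (-2×0.0293)² = 0.00343;  (1·δq/q)² = (1×0.0994)² = 0.00987
δQ/Q = √(0.0443) = 0.210
Q = 13400, so δQ = 0.210 × 13400 = 2830.

2830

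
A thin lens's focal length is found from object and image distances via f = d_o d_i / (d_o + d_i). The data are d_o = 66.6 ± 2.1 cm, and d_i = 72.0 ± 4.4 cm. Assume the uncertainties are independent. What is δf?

∂f/∂d_o = (d_i/(d_o+d_i))² = 0.270;  ∂f/∂d_i = (d_o/(d_o+d_i))² = 0.231
δf = √((∂f/∂d_o · δd_o)² + (∂f/∂d_i · δd_i)²) = √(0.321 + 1.03) = 1.16 cm

1.16 cm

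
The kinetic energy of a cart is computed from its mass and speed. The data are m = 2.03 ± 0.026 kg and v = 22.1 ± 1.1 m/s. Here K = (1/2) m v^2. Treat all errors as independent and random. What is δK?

49.8 J

Products/powers → add relative errors in quadrature, weighted by exponent:
  (1·δm/m)² = (1×0.0128)² = 0.000164;  (2·δv/v)² = (2×0.0498)² = 0.00991
δK/K = √(0.0101) = 0.100
K = 496 J, so δK = 0.100 × 496 = 49.8 J.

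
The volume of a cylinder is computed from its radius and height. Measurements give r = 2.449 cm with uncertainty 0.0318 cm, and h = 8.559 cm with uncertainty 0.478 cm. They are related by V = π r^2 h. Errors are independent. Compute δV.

9.93 cm^3

Relative error in a monomial: (δV/V)² = Σ (nᵢ · δxᵢ/xᵢ)².
  (2·δr/r)² = (2×0.0130)² = 0.000674;  (1·δh/h)² = (1×0.0558)² = 0.00312
δV/V = √(0.00379) = 0.0616
V = 161.3 cm^3, so δV = 0.0616 × 161.3 = 9.93 cm^3.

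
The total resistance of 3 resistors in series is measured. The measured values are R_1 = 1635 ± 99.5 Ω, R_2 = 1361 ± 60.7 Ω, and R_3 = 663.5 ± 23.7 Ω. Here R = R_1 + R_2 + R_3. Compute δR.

119 Ω

Each term contributes (cᵢ δxᵢ)² to (δR)²:
  (δR_1)² = 9900;  (δR_2)² = 3680;  (δR_3)² = 562
δR = √(14100) = 119 Ω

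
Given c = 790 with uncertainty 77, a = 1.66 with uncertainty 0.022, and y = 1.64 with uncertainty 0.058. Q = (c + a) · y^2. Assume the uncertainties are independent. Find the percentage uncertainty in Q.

Let u = c + a = 792. δu = √(δc² + δa²) = √(5930 + 0.000484) = 77.0, so δu/u = 0.0973.
Q is then a monomial in u, y:
δQ/Q = √((δu/u)² + (2·δy/y)²) = √(0.00946 + 0.00500) = 0.120

12.0%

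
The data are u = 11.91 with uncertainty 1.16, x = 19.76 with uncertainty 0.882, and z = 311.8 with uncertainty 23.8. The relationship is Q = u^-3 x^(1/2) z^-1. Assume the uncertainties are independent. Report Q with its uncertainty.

Q is a product of powers, so relative uncertainties combine in quadrature:
  (-3·δu/u)² = (-3×0.0974)² = 0.0854;  (½·δx/x)² = (0.5×0.0446)² = 0.000498;  (-1·δz/z)² = (-1×0.0763)² = 0.00583
δQ/Q = √(0.0917) = 0.303
Q = 8.439e-06, so δQ = 0.303 × 8.439e-06 = 2.56e-06.

(8.439 ± 2.56) × 10^-6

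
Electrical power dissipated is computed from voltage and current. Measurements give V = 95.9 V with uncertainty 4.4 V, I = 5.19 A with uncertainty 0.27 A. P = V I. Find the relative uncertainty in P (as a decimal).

0.0694

Products/powers → add relative errors in quadrature, weighted by exponent:
  (1·δV/V)² = (1×0.0459)² = 0.00211;  (1·δI/I)² = (1×0.0520)² = 0.00271
δP/P = √(0.00481) = 0.0694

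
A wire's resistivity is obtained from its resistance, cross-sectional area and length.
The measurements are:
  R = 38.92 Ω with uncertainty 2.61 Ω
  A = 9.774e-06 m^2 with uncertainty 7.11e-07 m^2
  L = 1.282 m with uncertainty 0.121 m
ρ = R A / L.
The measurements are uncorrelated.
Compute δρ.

4.06e-05 Ω·m

Since ρ is a product/quotient, work with relative uncertainties:
  (1·δR/R)² = (1×0.0671)² = 0.00450;  (1·δA/A)² = (1×0.0727)² = 0.00529;  (-1·δL/L)² = (-1×0.0944)² = 0.00891
δρ/ρ = √(0.0187) = 0.137
ρ = 0.0002967 Ω·m, so δρ = 0.137 × 0.0002967 = 4.06e-05 Ω·m.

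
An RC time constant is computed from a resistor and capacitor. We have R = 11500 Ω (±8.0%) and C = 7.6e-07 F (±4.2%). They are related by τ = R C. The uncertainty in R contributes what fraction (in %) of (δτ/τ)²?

78.4%

(δτ/τ)² = (1·δR/R)² + (1·δC/C)²
  R term: (1×0.0800)² = 0.00640
  C term: (1×0.0420)² = 0.00176
Total = 0.00816. Share from R = 0.00640/0.00816 = 0.784.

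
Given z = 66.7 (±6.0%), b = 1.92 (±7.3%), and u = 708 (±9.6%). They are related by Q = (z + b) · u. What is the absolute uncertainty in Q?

Let w = z + b = 68.6. δw = √(δz² + δb²) = √(16.0 + 0.0196) = 4.00, so δw/w = 0.0584.
Q is then a monomial in w, u:
δQ/Q = √((δw/w)² + (1·δu/u)²) = √(0.00341 + 0.00922) = 0.112
Q = 48600, so δQ = 0.112 × 48600 = 5460.

5460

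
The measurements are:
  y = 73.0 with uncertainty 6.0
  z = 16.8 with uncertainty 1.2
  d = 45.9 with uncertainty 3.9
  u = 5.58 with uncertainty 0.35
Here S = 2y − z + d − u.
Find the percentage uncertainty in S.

7.48%

Sums and differences: (δS)² = Σ (cᵢ δxᵢ)².
  (2·δy)² = 144;  (δz)² = 1.44;  (δd)² = 15.2;  (δu)² = 0.122
δS = √(161) = 12.7
S = 170, so δS/S = 12.7/170 = 0.0748.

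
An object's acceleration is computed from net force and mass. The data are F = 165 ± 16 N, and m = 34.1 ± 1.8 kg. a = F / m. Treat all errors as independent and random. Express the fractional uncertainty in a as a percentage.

For a monomial a ∝ F, m^-1, fractional errors add in quadrature:
  (1·δF/F)² = (1×0.0970)² = 0.00940;  (-1·δm/m)² = (-1×0.0528)² = 0.00279
δa/a = √(0.0122) = 0.110

11.0%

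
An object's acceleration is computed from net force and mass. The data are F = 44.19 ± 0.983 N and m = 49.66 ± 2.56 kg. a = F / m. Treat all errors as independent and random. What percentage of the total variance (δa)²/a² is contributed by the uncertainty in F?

15.7%

(δa/a)² = (1·δF/F)² + (-1·δm/m)²
  F term: (1×0.0222)² = 0.000495
  m term: (-1×0.0516)² = 0.00266
Total = 0.00315. Share from F = 0.000495/0.00315 = 0.157.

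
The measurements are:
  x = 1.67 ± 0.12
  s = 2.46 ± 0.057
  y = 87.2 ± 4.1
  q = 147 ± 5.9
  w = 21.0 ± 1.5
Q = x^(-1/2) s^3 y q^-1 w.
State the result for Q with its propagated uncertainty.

Relative error in a monomial: (δQ/Q)² = Σ (nᵢ · δxᵢ/xᵢ)².
  (−½·δx/x)² = (-0.5×0.0719)² = 0.00129;  (3·δs/s)² = (3×0.0232)² = 0.00483;  (1·δy/y)² = (1×0.0470)² = 0.00221;  (-1·δq/q)² = (-1×0.0401)² = 0.00161;  (1·δw/w)² = (1×0.0714)² = 0.00510
δQ/Q = √(0.0150) = 0.123
Q = 144, so δQ = 0.123 × 144 = 17.6.

144 ± 17.6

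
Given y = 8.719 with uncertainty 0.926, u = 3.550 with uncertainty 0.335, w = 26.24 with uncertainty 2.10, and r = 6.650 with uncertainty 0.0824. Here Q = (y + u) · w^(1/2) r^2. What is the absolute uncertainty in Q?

259

Let h = y + u = 12.27. δh = √(δy² + δu²) = √(0.857 + 0.112) = 0.985, so δh/h = 0.0803.
Q is then a monomial in h, w, r:
δQ/Q = √((δh/h)² + (½·δw/w)² + (2·δr/r)²) = √(0.00644 + 0.00160 + 0.000614) = 0.0930
Q = 2779, so δQ = 0.0930 × 2779 = 259.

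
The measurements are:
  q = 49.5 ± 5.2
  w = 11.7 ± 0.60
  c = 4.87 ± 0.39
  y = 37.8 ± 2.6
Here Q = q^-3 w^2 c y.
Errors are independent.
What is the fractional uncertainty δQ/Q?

For a monomial Q ∝ q^-3, w^2, c, y, fractional errors add in quadrature:
  (-3·δq/q)² = (-3×0.105)² = 0.0993;  (2·δw/w)² = (2×0.0513)² = 0.0105;  (1·δc/c)² = (1×0.0801)² = 0.00641;  (1·δy/y)² = (1×0.0688)² = 0.00473
δQ/Q = √(0.121) = 0.348

0.348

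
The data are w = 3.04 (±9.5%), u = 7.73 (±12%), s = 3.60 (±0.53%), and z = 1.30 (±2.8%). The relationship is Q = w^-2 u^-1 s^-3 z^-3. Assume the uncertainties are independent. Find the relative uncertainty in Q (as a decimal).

Each factor contributes (exponent × relative error)² to (δQ/Q)²:
  (-2·δw/w)² = (-2×0.0950)² = 0.0361;  (-1·δu/u)² = (-1×0.120)² = 0.0144;  (-3·δs/s)² = (-3×0.00530)² = 0.000253;  (-3·δz/z)² = (-3×0.0280)² = 0.00706
δQ/Q = √(0.0578) = 0.240

0.240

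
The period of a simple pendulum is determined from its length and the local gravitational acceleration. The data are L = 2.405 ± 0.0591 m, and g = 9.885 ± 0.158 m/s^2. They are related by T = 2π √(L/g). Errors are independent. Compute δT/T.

0.0147

T is a product of powers, so relative uncertainties combine in quadrature:
  (½·δL/L)² = (0.5×0.0246)² = 0.000151;  (−½·δg/g)² = (-0.5×0.0160)² = 6.39e-05
δT/T = √(0.000215) = 0.0147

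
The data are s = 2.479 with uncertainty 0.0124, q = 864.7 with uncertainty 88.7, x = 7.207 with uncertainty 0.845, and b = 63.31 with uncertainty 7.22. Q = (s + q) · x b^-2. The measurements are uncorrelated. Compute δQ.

0.431

Let u = s + q = 867.2. δu = √(δs² + δq²) = √(0.000154 + 7870) = 88.7, so δu/u = 0.102.
Q is then a monomial in u, x, b:
δQ/Q = √((δu/u)² + (1·δx/x)² + (-2·δb/b)²) = √(0.0105 + 0.0137 + 0.0520) = 0.276
Q = 1.559, so δQ = 0.276 × 1.559 = 0.431.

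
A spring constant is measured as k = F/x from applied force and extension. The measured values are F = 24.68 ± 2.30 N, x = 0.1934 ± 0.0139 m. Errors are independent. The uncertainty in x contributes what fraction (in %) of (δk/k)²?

37.3%

(δk/k)² = (1·δF/F)² + (-1·δx/x)²
  F term: (1×0.0932)² = 0.00868
  x term: (-1×0.0719)² = 0.00517
Total = 0.0139. Share from x = 0.00517/0.0139 = 0.373.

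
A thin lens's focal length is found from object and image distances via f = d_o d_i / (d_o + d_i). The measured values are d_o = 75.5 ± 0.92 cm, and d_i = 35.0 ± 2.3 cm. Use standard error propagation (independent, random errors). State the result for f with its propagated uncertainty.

∂f/∂d_o = (d_i/(d_o+d_i))² = 0.100;  ∂f/∂d_i = (d_o/(d_o+d_i))² = 0.467
δf = √((∂f/∂d_o · δd_o)² + (∂f/∂d_i · δd_i)²) = √(0.00852 + 1.15) = 1.08 cm
f = 23.9 cm.

23.9 ± 1.08 cm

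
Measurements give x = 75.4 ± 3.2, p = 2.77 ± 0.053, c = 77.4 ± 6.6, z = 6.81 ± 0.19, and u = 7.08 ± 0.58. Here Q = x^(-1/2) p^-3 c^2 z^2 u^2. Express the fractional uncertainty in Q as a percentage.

Products/powers → add relative errors in quadrature, weighted by exponent:
  (−½·δx/x)² = (-0.5×0.0424)² = 0.000450;  (-3·δp/p)² = (-3×0.0191)² = 0.00329;  (2·δc/c)² = (2×0.0853)² = 0.0291;  (2·δz/z)² = (2×0.0279)² = 0.00311;  (2·δu/u)² = (2×0.0819)² = 0.0268
δQ/Q = √(0.0628) = 0.251

25.1%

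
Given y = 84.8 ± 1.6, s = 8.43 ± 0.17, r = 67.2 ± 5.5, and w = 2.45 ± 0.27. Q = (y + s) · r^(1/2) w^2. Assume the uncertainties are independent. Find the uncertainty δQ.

1030

Let u = y + s = 93.2. δu = √(δy² + δs²) = √(2.56 + 0.0289) = 1.61, so δu/u = 0.0173.
Q is then a monomial in u, r, w:
δQ/Q = √((δu/u)² + (½·δr/r)² + (2·δw/w)²) = √(0.000298 + 0.00167 + 0.0486) = 0.225
Q = 4590, so δQ = 0.225 × 4590 = 1030.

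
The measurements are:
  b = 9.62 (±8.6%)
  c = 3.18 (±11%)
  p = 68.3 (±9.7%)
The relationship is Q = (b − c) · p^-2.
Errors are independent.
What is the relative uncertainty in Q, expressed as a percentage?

23.9%

Let u = b − c = 6.44. δu = √(δb² + δc²) = √(0.684 + 0.122) = 0.898, so δu/u = 0.139.
Q is then a monomial in u, p:
δQ/Q = √((δu/u)² + (-2·δp/p)²) = √(0.0195 + 0.0376) = 0.239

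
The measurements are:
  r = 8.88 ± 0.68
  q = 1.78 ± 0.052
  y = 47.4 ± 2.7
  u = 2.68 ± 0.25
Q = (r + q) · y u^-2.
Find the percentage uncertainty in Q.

Let w = r + q = 10.7. δw = √(δr² + δq²) = √(0.462 + 0.00270) = 0.682, so δw/w = 0.0640.
Q is then a monomial in w, y, u:
δQ/Q = √((δw/w)² + (1·δy/y)² + (-2·δu/u)²) = √(0.00409 + 0.00324 + 0.0348) = 0.205

20.5%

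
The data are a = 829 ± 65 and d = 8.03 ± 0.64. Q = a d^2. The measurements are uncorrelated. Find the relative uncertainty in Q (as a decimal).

Since Q is a product/quotient, work with relative uncertainties:
  (1·δa/a)² = (1×0.0784)² = 0.00615;  (2·δd/d)² = (2×0.0797)² = 0.0254
δQ/Q = √(0.0316) = 0.178

0.178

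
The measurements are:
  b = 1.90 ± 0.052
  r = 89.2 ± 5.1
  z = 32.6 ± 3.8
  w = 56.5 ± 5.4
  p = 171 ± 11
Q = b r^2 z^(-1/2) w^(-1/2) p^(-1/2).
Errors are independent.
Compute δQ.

Each factor contributes (exponent × relative error)² to (δQ/Q)²:
  (1·δb/b)² = (1×0.0274)² = 0.000749;  (2·δr/r)² = (2×0.0572)² = 0.0131;  (−½·δz/z)² = (-0.5×0.117)² = 0.00340;  (−½·δw/w)² = (-0.5×0.0956)² = 0.00228;  (−½·δp/p)² = (-0.5×0.0643)² = 0.00103
δQ/Q = √(0.0205) = 0.143
Q = 26.9, so δQ = 0.143 × 26.9 = 3.86.

3.86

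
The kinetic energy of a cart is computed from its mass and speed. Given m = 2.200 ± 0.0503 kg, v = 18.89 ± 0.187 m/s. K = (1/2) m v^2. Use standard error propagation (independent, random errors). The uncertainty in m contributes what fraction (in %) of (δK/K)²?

(δK/K)² = (1·δm/m)² + (2·δv/v)²
  m term: (1×0.0229)² = 0.000523
  v term: (2×0.00990)² = 0.000392
Total = 0.000915. Share from m = 0.000523/0.000915 = 0.571.

57.1%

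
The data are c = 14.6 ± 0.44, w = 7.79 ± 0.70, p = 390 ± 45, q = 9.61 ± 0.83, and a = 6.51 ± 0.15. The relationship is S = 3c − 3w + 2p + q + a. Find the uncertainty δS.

90.0

Each term contributes (cᵢ δxᵢ)² to (δS)²:
  (3·δc)² = 1.74;  (3·δw)² = 4.41;  (2·δp)² = 8100;  (δq)² = 0.689;  (δa)² = 0.0225
δS = √(8110) = 90.0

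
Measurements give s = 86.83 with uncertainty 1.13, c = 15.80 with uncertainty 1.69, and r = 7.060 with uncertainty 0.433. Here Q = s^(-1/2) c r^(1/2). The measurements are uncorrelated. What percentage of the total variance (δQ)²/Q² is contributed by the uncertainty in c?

92.1%

(δQ/Q)² = (−½·δs/s)² + (1·δc/c)² + (½·δr/r)²
  s term: (-0.5×0.0130)² = 4.23e-05
  c term: (1×0.107)² = 0.0114
  r term: (0.5×0.0613)² = 0.000940
Total = 0.0124. Share from c = 0.0114/0.0124 = 0.921.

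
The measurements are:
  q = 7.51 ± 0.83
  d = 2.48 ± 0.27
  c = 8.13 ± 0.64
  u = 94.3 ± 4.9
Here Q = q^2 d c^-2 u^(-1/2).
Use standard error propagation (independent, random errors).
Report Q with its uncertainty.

0.218 ± 0.0640

Each factor contributes (exponent × relative error)² to (δQ/Q)²:
  (2·δq/q)² = (2×0.111)² = 0.0489;  (1·δd/d)² = (1×0.109)² = 0.0119;  (-2·δc/c)² = (-2×0.0787)² = 0.0248;  (−½·δu/u)² = (-0.5×0.0520)² = 0.000675
δQ/Q = √(0.0862) = 0.294
Q = 0.218, so δQ = 0.294 × 0.218 = 0.0640.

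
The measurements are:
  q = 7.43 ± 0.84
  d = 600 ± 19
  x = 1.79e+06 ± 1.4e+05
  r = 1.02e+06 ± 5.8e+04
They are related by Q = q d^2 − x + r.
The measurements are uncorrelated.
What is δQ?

Let p = q·d^2 = 2.67e+06. δp/p = √((1·δq/q)² + (2·δd/d)²) = √(0.0128 + 0.00401) = 0.130, so δp = 3.47e+05.
Q = p − x + r: δQ = √(δp² + δx² + δr²) = √(1.2e+11 + 1.96e+10 + 3.36e+09) = 3.78e+05

3.78e+05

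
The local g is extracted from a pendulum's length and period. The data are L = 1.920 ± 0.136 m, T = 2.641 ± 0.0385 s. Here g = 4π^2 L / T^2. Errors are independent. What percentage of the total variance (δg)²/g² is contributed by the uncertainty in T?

(δg/g)² = (1·δL/L)² + (-2·δT/T)²
  L term: (1×0.0708)² = 0.00502
  T term: (-2×0.0146)² = 0.000850
Total = 0.00587. Share from T = 0.000850/0.00587 = 0.145.

14.5%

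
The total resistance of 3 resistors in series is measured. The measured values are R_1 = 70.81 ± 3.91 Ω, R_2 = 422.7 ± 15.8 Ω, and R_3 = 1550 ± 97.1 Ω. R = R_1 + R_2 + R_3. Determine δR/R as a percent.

4.82%

Absolute uncertainties add in quadrature for a linear combination:
  (δR_1)² = 15.3;  (δR_2)² = 250;  (δR_3)² = 9430
δR = √(9690) = 98.5 Ω
R = 2044 Ω, so δR/R = 98.5/2044 = 0.0482.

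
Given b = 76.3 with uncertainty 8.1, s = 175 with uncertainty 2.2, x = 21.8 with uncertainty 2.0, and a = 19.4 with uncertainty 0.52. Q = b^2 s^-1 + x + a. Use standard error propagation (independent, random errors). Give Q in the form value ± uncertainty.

74.5 ± 7.37

Let p = b^2·s^-1 = 33.3. δp/p = √((2·δb/b)² + (-1·δs/s)²) = √(0.0451 + 0.000158) = 0.213, so δp = 7.08.
Q = p + x + a: δQ = √(δp² + δx² + δa²) = √(50.1 + 4.00 + 0.270) = 7.37
Q = 74.5.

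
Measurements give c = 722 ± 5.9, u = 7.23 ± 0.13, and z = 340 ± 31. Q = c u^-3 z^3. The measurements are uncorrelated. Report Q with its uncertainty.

(7.51 ± 2.09) × 10^7

Products/powers → add relative errors in quadrature, weighted by exponent:
  (1·δc/c)² = (1×0.00817)² = 6.68e-05;  (-3·δu/u)² = (-3×0.0180)² = 0.00291;  (3·δz/z)² = (3×0.0912)² = 0.0748
δQ/Q = √(0.0778) = 0.279
Q = 7.51e+07, so δQ = 0.279 × 7.51e+07 = 2.09e+07.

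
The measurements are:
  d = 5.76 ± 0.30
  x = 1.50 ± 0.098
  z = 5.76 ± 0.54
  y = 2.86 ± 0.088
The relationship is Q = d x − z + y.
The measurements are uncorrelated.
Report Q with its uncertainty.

5.74 ± 0.906

Let p = d·x = 8.64. δp/p = √((1·δd/d)² + (1·δx/x)²) = √(0.00271 + 0.00427) = 0.0836, so δp = 0.722.
Q = p − z + y: δQ = √(δp² + δz² + δy²) = √(0.521 + 0.292 + 0.00774) = 0.906
Q = 5.74.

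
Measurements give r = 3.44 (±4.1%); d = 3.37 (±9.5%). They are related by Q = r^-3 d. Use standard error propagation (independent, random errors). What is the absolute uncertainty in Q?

Relative error in a monomial: (δQ/Q)² = Σ (nᵢ · δxᵢ/xᵢ)².
  (-3·δr/r)² = (-3×0.0410)² = 0.0151;  (1·δd/d)² = (1×0.0950)² = 0.00902
δQ/Q = √(0.0242) = 0.155
Q = 0.0828, so δQ = 0.155 × 0.0828 = 0.0129.

0.0129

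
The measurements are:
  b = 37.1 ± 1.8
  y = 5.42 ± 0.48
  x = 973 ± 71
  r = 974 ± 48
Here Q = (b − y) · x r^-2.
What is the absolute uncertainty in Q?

0.00442

Let u = b − y = 31.7. δu = √(δb² + δy²) = √(3.24 + 0.230) = 1.86, so δu/u = 0.0588.
Q is then a monomial in u, x, r:
δQ/Q = √((δu/u)² + (1·δx/x)² + (-2·δr/r)²) = √(0.00346 + 0.00532 + 0.00971) = 0.136
Q = 0.0325, so δQ = 0.136 × 0.0325 = 0.00442.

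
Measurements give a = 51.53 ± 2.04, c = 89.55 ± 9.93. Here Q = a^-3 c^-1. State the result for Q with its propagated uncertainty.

(8.161 ± 1.33) × 10^-8

For a monomial Q ∝ a^-3, c^-1, fractional errors add in quadrature:
  (-3·δa/a)² = (-3×0.0396)² = 0.0141;  (-1·δc/c)² = (-1×0.111)² = 0.0123
δQ/Q = √(0.0264) = 0.162
Q = 8.161e-08, so δQ = 0.162 × 8.161e-08 = 1.33e-08.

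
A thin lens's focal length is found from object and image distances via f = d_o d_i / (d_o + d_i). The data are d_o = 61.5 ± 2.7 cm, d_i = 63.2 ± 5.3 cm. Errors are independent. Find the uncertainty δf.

∂f/∂d_o = (d_i/(d_o+d_i))² = 0.257;  ∂f/∂d_i = (d_o/(d_o+d_i))² = 0.243
δf = √((∂f/∂d_o · δd_o)² + (∂f/∂d_i · δd_i)²) = √(0.481 + 1.66) = 1.46 cm

1.46 cm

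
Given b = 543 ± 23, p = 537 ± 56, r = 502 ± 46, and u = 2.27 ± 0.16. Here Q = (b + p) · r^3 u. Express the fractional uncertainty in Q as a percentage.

Let w = b + p = 1080. δw = √(δb² + δp²) = √(529 + 3140) = 60.5, so δw/w = 0.0561.
Q is then a monomial in w, r, u:
δQ/Q = √((δw/w)² + (3·δr/r)² + (1·δu/u)²) = √(0.00314 + 0.0756 + 0.00497) = 0.289

28.9%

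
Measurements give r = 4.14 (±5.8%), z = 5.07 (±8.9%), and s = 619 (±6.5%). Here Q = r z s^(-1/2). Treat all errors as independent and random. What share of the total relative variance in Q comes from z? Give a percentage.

(δQ/Q)² = (1·δr/r)² + (1·δz/z)² + (−½·δs/s)²
  r term: (1×0.0580)² = 0.00336
  z term: (1×0.0890)² = 0.00792
  s term: (-0.5×0.0650)² = 0.00106
Total = 0.0123. Share from z = 0.00792/0.0123 = 0.642.

64.2%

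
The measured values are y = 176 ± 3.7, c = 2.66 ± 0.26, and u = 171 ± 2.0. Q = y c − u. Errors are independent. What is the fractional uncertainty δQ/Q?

Let p = y·c = 468. δp/p = √((1·δy/y)² + (1·δc/c)²) = √(0.000442 + 0.00955) = 0.1000, so δp = 46.8.
Q = p − u: δQ = √(δp² + δu²) = √(2190 + 4.00) = 46.8
Q = 297, so δQ/Q = 46.8/297 = 0.158.

0.158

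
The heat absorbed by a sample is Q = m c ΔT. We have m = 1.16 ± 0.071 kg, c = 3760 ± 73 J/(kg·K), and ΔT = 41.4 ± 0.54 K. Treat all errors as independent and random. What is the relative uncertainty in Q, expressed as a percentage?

Relative error in a monomial: (δQ/Q)² = Σ (nᵢ · δxᵢ/xᵢ)².
  (1·δm/m)² = (1×0.0612)² = 0.00375;  (1·δc/c)² = (1×0.0194)² = 0.000377;  (1·δΔT/ΔT)² = (1×0.0130)² = 0.000170
δQ/Q = √(0.00429) = 0.0655

6.55%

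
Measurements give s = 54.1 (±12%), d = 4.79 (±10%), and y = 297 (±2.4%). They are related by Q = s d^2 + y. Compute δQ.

290

Let p = s·d^2 = 1240. δp/p = √((1·δs/s)² + (2·δd/d)²) = √(0.0144 + 0.0400) = 0.233, so δp = 290.
Q = p + y: δQ = √(δp² + δy²) = √(83800 + 50.8) = 290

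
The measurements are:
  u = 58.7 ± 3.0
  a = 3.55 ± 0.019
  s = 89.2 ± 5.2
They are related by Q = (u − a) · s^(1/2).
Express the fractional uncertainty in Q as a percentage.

Let w = u − a = 55.2. δw = √(δu² + δa²) = √(9.00 + 0.000361) = 3.00, so δw/w = 0.0544.
Q is then a monomial in w, s:
δQ/Q = √((δw/w)² + (½·δs/s)²) = √(0.00296 + 0.000850) = 0.0617

6.17%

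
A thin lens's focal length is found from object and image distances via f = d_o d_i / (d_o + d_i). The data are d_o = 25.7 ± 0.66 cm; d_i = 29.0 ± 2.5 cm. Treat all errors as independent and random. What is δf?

0.582 cm

∂f/∂d_o = (d_i/(d_o+d_i))² = 0.281;  ∂f/∂d_i = (d_o/(d_o+d_i))² = 0.221
δf = √((∂f/∂d_o · δd_o)² + (∂f/∂d_i · δd_i)²) = √(0.0344 + 0.305) = 0.582 cm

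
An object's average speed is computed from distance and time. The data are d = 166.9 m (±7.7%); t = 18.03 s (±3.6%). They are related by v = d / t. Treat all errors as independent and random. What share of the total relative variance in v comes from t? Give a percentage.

17.9%

(δv/v)² = (1·δd/d)² + (-1·δt/t)²
  d term: (1×0.0770)² = 0.00593
  t term: (-1×0.0360)² = 0.00130
Total = 0.00723. Share from t = 0.00130/0.00723 = 0.179.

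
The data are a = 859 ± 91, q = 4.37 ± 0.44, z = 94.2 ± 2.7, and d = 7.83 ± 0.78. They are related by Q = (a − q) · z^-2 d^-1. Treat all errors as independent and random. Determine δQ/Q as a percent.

15.7%

Let u = a − q = 855. δu = √(δa² + δq²) = √(8280 + 0.194) = 91.0, so δu/u = 0.106.
Q is then a monomial in u, z, d:
δQ/Q = √((δu/u)² + (-2·δz/z)² + (-1·δd/d)²) = √(0.0113 + 0.00329 + 0.00992) = 0.157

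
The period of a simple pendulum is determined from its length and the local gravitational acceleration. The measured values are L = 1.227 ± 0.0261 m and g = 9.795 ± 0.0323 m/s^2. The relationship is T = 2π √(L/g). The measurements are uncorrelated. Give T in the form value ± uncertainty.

2.224 ± 0.0239 s

Each factor contributes (exponent × relative error)² to (δT/T)²:
  (½·δL/L)² = (0.5×0.0213)² = 0.000113;  (−½·δg/g)² = (-0.5×0.00330)² = 2.72e-06
δT/T = √(0.000116) = 0.0108
T = 2.224 s, so δT = 0.0108 × 2.224 = 0.0239 s.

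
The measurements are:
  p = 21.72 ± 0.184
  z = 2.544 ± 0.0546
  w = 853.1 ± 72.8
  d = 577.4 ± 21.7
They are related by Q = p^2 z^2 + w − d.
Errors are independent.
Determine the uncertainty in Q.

160

Let h = p^2·z^2 = 3053. δh/h = √((2·δp/p)² + (2·δz/z)²) = √(0.000287 + 0.00184) = 0.0461, so δh = 141.
Q = h + w − d: δQ = √(δh² + δw² + δd²) = √(19900 + 5300 + 471) = 160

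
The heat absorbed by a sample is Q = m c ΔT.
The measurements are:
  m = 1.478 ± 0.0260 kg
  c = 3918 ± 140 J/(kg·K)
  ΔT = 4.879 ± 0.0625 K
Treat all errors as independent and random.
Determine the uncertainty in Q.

Relative error in a monomial: (δQ/Q)² = Σ (nᵢ · δxᵢ/xᵢ)².
  (1·δm/m)² = (1×0.0176)² = 0.000309;  (1·δc/c)² = (1×0.0357)² = 0.00128;  (1·δΔT/ΔT)² = (1×0.0128)² = 0.000164
δQ/Q = √(0.00175) = 0.0418
Q = 28250 J, so δQ = 0.0418 × 28250 = 1180 J.

1180 J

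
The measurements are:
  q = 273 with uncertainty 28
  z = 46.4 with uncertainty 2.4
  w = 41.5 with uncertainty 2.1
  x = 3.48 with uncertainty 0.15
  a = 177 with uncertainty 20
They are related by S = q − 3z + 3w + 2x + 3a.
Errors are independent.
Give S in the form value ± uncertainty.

For a sum/difference, combine absolute errors in quadrature:
  (δq)² = 784;  (3·δz)² = 51.8;  (3·δw)² = 39.7;  (2·δx)² = 0.0900;  (3·δa)² = 3600
δS = √(4480) = 66.9
S = 796.

796 ± 66.9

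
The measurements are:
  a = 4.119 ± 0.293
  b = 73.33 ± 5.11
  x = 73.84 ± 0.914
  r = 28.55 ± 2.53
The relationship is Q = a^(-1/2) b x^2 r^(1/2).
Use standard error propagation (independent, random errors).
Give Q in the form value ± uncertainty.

(1.053 ± 0.0982) × 10^6

Products/powers → add relative errors in quadrature, weighted by exponent:
  (−½·δa/a)² = (-0.5×0.0711)² = 0.00127;  (1·δb/b)² = (1×0.0697)² = 0.00486;  (2·δx/x)² = (2×0.0124)² = 0.000613;  (½·δr/r)² = (0.5×0.0886)² = 0.00196
δQ/Q = √(0.00870) = 0.0933
Q = 1.053e+06, so δQ = 0.0933 × 1.053e+06 = 98200.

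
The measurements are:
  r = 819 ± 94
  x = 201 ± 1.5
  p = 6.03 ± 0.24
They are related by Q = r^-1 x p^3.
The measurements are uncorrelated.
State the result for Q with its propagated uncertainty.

53.8 ± 8.92

Q is a product of powers, so relative uncertainties combine in quadrature:
  (-1·δr/r)² = (-1×0.115)² = 0.0132;  (1·δx/x)² = (1×0.00746)² = 5.57e-05;  (3·δp/p)² = (3×0.0398)² = 0.0143
δQ/Q = √(0.0275) = 0.166
Q = 53.8, so δQ = 0.166 × 53.8 = 8.92.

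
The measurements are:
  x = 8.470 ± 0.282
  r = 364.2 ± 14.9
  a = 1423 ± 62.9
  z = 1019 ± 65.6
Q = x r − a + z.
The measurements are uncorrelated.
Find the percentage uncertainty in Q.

6.95%

Let p = x·r = 3085. δp/p = √((1·δx/x)² + (1·δr/r)²) = √(0.00111 + 0.00167) = 0.0527, so δp = 163.
Q = p − a + z: δQ = √(δp² + δa² + δz²) = √(26500 + 3960 + 4300) = 186
Q = 2681, so δQ/Q = 186/2681 = 0.0695.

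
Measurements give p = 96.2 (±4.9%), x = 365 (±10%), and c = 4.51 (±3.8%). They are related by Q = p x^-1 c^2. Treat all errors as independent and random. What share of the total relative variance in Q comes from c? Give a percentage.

(δQ/Q)² = (1·δp/p)² + (-1·δx/x)² + (2·δc/c)²
  p term: (1×0.0490)² = 0.00240
  x term: (-1×0.100)² = 0.0100
  c term: (2×0.0380)² = 0.00578
Total = 0.0182. Share from c = 0.00578/0.0182 = 0.318.

31.8%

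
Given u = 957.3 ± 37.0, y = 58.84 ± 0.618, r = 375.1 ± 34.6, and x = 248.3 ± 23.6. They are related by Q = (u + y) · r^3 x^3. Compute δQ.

Let w = u + y = 1016. δw = √(δu² + δy²) = √(1370 + 0.382) = 37.0, so δw/w = 0.0364.
Q is then a monomial in w, r, x:
δQ/Q = √((δw/w)² + (3·δr/r)² + (3·δx/x)²) = √(0.00133 + 0.0766 + 0.0813) = 0.399
Q = 8.21e+17, so δQ = 0.399 × 8.21e+17 = 3.28e+17.

3.28e+17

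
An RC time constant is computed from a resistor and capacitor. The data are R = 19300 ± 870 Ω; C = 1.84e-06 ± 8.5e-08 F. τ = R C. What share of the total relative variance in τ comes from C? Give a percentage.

51.2%

(δτ/τ)² = (1·δR/R)² + (1·δC/C)²
  R term: (1×0.0451)² = 0.00203
  C term: (1×0.0462)² = 0.00213
Total = 0.00417. Share from C = 0.00213/0.00417 = 0.512.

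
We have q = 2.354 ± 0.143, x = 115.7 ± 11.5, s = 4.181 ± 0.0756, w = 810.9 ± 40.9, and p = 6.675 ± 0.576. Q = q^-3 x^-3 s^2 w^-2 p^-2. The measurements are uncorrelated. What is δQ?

1.19e-14

Relative error in a monomial: (δQ/Q)² = Σ (nᵢ · δxᵢ/xᵢ)².
  (-3·δq/q)² = (-3×0.0607)² = 0.0332;  (-3·δx/x)² = (-3×0.0994)² = 0.0889;  (2·δs/s)² = (2×0.0181)² = 0.00131;  (-2·δw/w)² = (-2×0.0504)² = 0.0102;  (-2·δp/p)² = (-2×0.0863)² = 0.0298
δQ/Q = √(0.163) = 0.404
Q = 2.953e-14, so δQ = 0.404 × 2.953e-14 = 1.19e-14.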